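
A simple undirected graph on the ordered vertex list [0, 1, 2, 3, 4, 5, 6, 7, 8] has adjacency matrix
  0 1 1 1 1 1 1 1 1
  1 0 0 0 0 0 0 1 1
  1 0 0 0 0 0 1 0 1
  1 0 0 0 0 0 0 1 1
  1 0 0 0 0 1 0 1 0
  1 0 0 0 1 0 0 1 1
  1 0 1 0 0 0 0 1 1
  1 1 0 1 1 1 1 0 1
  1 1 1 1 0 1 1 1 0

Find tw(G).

3

A width-3 tree decomposition is:
Bags: B1 = {0, 2, 6, 8}  B2 = {0, 6, 7, 8}  B3 = {0, 5, 7, 8}  B4 = {0, 3, 7, 8}  B5 = {0, 1, 7, 8}  B6 = {0, 4, 5, 7}
Tree: B1–B2, B2–B3, B2–B4, B4–B5, B3–B6
Each bag holds 4 vertices, so the decomposition has width 3, which upper-bounds the treewidth. On the other hand G contains the 4-clique {0, 2, 6, 8}. A clique must lie in a single bag of any decomposition, so no decomposition can have width below 3. Hence tw(G) = 3 exactly.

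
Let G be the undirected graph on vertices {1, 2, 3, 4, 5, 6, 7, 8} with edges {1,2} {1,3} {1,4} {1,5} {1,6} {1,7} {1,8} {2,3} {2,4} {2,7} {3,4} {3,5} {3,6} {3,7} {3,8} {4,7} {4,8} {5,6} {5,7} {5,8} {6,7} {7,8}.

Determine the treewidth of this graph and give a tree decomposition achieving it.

Treewidth 4.
One such decomposition:
Bags: B1 = {1, 3, 4, 7, 8}  B2 = {1, 3, 5, 7, 8}  B3 = {1, 2, 3, 4, 7}  B4 = {1, 3, 5, 6, 7}
Tree: B1–B2, B1–B3, B2–B4

Each bag holds 5 vertices, so the decomposition has width 4, which upper-bounds the treewidth. For the lower bound, the 5 vertices {1, 3, 4, 7, 8} are pairwise adjacent, and any tree decomposition puts a clique entirely inside one bag — forcing width ≥ 4. The upper and lower bounds meet at 4, so that is the treewidth.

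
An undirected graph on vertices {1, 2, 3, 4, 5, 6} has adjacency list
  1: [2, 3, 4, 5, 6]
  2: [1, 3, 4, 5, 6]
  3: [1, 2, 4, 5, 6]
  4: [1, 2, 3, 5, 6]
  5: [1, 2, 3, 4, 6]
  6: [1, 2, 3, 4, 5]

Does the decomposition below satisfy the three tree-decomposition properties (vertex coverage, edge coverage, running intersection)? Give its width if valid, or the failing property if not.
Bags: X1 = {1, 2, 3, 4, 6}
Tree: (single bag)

A tree decomposition must satisfy three properties: every vertex lies in some bag; for every edge, both endpoints lie together in some bag; and for every vertex, the bags containing it form a connected subtree. Here vertex 5 appears in no bag, so the decomposition is invalid.

No — vertex 5 appears in no bag.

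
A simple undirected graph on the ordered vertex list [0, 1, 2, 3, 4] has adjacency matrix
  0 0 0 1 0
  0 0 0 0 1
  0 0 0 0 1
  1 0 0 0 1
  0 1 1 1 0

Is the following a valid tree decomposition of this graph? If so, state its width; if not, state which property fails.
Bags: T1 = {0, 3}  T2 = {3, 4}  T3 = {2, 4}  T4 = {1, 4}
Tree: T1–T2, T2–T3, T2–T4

Every vertex of G appears in some bag (union = {0, 1, 2, 3, 4}); every edge is covered by a bag; and for each vertex v the set of bags containing v is connected in the bag tree. The decomposition is therefore valid. The largest bag has 2 vertices, so the width is 1.

Yes; width 1.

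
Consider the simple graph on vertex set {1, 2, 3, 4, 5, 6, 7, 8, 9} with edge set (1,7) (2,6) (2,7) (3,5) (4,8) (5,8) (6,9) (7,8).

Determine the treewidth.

1

A width-1 tree decomposition is:
Bags: B1 = {2, 7}  B2 = {2, 6}  B3 = {1, 7}  B4 = {7, 8}  B5 = {5, 8}  B6 = {6, 9}  B7 = {3, 5}  B8 = {4, 8}
Tree: B1–B2, B1–B3, B1–B4, B4–B5, B2–B6, B5–B7, B4–B8
Each bag holds 2 vertices, so the decomposition has width 1, which upper-bounds the treewidth. G has an edge, so its treewidth is at least 1. The upper and lower bounds meet at 1, so that is the treewidth.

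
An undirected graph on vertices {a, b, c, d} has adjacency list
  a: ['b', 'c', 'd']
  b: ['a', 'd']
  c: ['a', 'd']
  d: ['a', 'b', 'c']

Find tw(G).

2

A width-2 tree decomposition is:
Bags: B1 = {a, c, d}  B2 = {a, b, d}
Tree: B1–B2
Every bag has size at most 3, so the width is 3 − 1 = 2 and tw(G) ≤ 2. On the other hand G contains the 3-clique {a, c, d}. A clique must lie in a single bag of any decomposition, so no decomposition can have width below 2. Combining the bounds, tw(G) = 2.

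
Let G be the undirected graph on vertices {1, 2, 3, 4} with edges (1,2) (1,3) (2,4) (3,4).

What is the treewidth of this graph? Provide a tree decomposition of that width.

Treewidth 2.
Bags: B1 = {1, 2, 3}  B2 = {2, 3, 4}
Tree: B1–B2

Each bag holds 3 vertices, so the decomposition has width 2, which upper-bounds the treewidth. Since 3–1–2–4–3 is a cycle in G, G is not acyclic. Forests are exactly the graphs of treewidth ≤ 1, so tw(G) ≥ 2. Combining the bounds, tw(G) = 2.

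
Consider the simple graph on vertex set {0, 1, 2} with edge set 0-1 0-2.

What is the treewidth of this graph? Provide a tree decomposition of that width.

Treewidth 1.
Bags: B1 = {0, 1}  B2 = {0, 2}
Tree: B1–B2

Every bag has size at most 2, so the width is 2 − 1 = 1 and tw(G) ≤ 1. Since G has at least one edge (e.g. 0–1), it is not an edgeless graph, so tw(G) ≥ 1. Hence tw(G) = 1 exactly.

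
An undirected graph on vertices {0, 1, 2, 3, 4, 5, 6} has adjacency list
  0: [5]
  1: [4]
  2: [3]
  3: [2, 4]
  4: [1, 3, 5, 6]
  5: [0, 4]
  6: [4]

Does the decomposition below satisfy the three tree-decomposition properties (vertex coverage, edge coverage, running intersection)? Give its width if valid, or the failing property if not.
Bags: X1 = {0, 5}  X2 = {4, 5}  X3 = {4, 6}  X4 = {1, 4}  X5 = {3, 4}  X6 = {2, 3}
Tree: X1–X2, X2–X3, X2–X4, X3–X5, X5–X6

Vertex coverage: the bags together contain {0, 1, 2, 3, 4, 5, 6}, the full vertex set. Edge coverage: each edge of G has both endpoints in at least one bag. Running intersection: for every vertex, the bags containing it form a connected subtree. All three properties hold, so this is a valid tree decomposition of width max|bag| − 1 = 1, and hence tw(G) ≤ 1.

Yes; width 1.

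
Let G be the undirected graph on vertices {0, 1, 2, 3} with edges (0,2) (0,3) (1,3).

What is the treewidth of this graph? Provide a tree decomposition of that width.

Treewidth 1.
One such decomposition:
Bags: B1 = {1, 3}  B2 = {0, 3}  B3 = {0, 2}
Tree: B1–B2, B2–B3

Every bag has size at most 2, so the width is 2 − 1 = 1 and tw(G) ≤ 1. Since G has at least one edge (e.g. 1–3), it is not an edgeless graph, so tw(G) ≥ 1. Therefore the treewidth is 1.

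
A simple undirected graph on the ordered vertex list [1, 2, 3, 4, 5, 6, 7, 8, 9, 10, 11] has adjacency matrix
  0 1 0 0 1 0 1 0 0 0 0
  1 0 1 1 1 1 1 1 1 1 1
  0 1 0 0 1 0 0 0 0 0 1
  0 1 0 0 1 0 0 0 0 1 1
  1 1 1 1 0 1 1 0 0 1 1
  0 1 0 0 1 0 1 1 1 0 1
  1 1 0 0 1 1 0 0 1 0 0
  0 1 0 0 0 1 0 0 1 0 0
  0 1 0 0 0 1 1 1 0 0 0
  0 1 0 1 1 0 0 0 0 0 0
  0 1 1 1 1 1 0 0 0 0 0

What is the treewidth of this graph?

A width-3 tree decomposition is:
Bags: B1 = {2, 5, 6, 11}  B2 = {2, 3, 5, 11}  B3 = {2, 4, 5, 11}  B4 = {2, 5, 6, 7}  B5 = {2, 6, 7, 9}  B6 = {2, 6, 8, 9}  B7 = {2, 4, 5, 10}  B8 = {1, 2, 5, 7}
Tree: B1–B2, B2–B3, B1–B4, B4–B5, B5–B6, B3–B7, B4–B8
The largest bag has 4 vertices, giving width 3; this decomposition certifies tw(G) ≤ 3. Conversely, {2, 6, 8, 9} is a clique of size 4, and the vertices of any clique must share a bag in every tree decomposition; so some bag has ≥ 4 vertices and tw(G) ≥ 3. The upper and lower bounds meet at 3, so that is the treewidth.

3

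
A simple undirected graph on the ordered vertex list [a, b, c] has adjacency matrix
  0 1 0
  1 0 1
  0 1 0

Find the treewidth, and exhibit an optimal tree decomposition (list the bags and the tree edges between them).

Each bag holds 2 vertices, so the decomposition has width 1, which upper-bounds the treewidth. G has an edge, so its treewidth is at least 1. The upper and lower bounds meet at 1, so that is the treewidth.

Treewidth 1.
Bags: B1 = {b, c}  B2 = {a, b}
Tree: B1–B2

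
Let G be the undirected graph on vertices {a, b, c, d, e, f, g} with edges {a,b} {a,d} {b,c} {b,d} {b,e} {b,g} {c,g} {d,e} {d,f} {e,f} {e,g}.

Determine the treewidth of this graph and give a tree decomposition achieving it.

Treewidth 2.
One optimal decomposition is:
Bags: B1 = {b, e, g}  B2 = {b, d, e}  B3 = {d, e, f}  B4 = {b, c, g}  B5 = {a, b, d}
Tree: B1–B2, B2–B3, B1–B4, B2–B5

The largest bag has 3 vertices, giving width 2; this decomposition certifies tw(G) ≤ 2. For the lower bound, the 3 vertices {d, e, f} are pairwise adjacent, and any tree decomposition puts a clique entirely inside one bag — forcing width ≥ 2. Combining the bounds, tw(G) = 2.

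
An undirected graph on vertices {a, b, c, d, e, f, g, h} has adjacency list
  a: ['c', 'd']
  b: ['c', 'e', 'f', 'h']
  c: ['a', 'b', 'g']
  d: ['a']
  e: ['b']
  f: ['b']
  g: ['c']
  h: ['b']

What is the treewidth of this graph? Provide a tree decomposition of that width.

Treewidth 1.
One optimal decomposition is:
Bags: B1 = {b, c}  B2 = {b, f}  B3 = {c, g}  B4 = {a, c}  B5 = {a, d}  B6 = {b, e}  B7 = {b, h}
Tree: B1–B2, B1–B3, B1–B4, B4–B5, B1–B6, B6–B7

Each bag holds 2 vertices, so the decomposition has width 1, which upper-bounds the treewidth. Any graph with an edge has treewidth ≥ 1, and G has the edge b–c. The upper and lower bounds meet at 1, so that is the treewidth.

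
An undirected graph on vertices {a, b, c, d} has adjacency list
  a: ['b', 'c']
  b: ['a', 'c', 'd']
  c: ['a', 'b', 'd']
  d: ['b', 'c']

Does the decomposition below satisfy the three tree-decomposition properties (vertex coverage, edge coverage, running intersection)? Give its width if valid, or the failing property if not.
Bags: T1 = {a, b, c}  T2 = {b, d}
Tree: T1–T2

A tree decomposition must satisfy three properties: every vertex lies in some bag; for every edge, both endpoints lie together in some bag; and for every vertex, the bags containing it form a connected subtree. Here edge (c,d) lies in no bag, so the decomposition is invalid.

No — edge (c,d) lies in no bag.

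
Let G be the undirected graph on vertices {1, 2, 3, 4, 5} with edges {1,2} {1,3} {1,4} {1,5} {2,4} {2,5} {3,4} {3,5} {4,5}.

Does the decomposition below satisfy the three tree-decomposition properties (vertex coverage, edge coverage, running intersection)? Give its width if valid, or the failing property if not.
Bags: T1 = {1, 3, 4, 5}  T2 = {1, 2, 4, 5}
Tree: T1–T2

Yes; width 3.

Vertex coverage: the bags together contain {1, 2, 3, 4, 5}, the full vertex set. Edge coverage: each edge of G has both endpoints in at least one bag. Running intersection: for every vertex, the bags containing it form a connected subtree. All three properties hold, so this is a valid tree decomposition of width max|bag| − 1 = 3, and hence tw(G) ≤ 3.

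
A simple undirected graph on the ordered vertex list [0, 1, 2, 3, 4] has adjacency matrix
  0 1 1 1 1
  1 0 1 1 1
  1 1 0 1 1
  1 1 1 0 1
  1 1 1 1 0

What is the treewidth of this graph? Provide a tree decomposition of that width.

With just one bag of size 5, the width is 5 − 1 = 4, so tw(G) ≤ 4. On the other hand G contains the 5-clique {0, 1, 2, 3, 4}. A clique must lie in a single bag of any decomposition, so no decomposition can have width below 4. Hence tw(G) = 4 exactly.

Treewidth 4.
One such decomposition:
Bags: B1 = {0, 1, 2, 3, 4}
Tree: (single bag)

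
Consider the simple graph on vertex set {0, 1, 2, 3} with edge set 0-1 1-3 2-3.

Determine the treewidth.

A width-1 tree decomposition is:
Bags: B1 = {0, 1}  B2 = {1, 3}  B3 = {2, 3}
Tree: B1–B2, B2–B3
The largest bag has 2 vertices, giving width 1; this decomposition certifies tw(G) ≤ 1. Since G has at least one edge (e.g. 0–1), it is not an edgeless graph, so tw(G) ≥ 1. Combining the bounds, tw(G) = 1.

1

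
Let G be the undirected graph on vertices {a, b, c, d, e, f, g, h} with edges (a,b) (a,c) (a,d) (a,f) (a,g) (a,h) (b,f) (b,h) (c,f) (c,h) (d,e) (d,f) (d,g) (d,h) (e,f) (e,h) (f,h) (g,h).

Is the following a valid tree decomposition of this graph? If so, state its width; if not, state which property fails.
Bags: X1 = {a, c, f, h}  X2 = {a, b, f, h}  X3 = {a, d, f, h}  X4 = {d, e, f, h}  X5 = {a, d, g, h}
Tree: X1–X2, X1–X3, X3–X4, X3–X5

Vertex coverage: the bags together contain {a, b, c, d, e, f, g, h}, the full vertex set. Edge coverage: each edge of G has both endpoints in at least one bag. Running intersection: for every vertex, the bags containing it form a connected subtree. All three properties hold, so this is a valid tree decomposition of width max|bag| − 1 = 3, and hence tw(G) ≤ 3.

Yes; width 3.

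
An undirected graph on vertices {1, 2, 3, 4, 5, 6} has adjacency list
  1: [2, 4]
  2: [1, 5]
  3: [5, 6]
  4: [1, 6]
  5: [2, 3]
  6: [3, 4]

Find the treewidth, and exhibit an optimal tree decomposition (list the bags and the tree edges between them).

Treewidth 2.
One optimal decomposition is:
Bags: B1 = {1, 2, 4}  B2 = {2, 4, 5}  B3 = {3, 4, 5}  B4 = {3, 4, 6}
Tree: B1–B2, B2–B3, B3–B4

Each bag holds 3 vertices, so the decomposition has width 2, which upper-bounds the treewidth. Since 4–1–2–5–3–6–4 is a cycle in G, G is not acyclic. Forests are exactly the graphs of treewidth ≤ 1, so tw(G) ≥ 2. Combining the bounds, tw(G) = 2.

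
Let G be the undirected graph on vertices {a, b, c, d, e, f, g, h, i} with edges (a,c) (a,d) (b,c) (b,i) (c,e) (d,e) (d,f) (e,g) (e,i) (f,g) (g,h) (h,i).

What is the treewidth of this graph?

A width-3 tree decomposition is:
Bags: B1 = {b, c, h, i}  B2 = {c, e, h, i}  B3 = {c, e, g, h}  B4 = {a, c, e, g}  B5 = {a, d, e, g}  B6 = {a, d, f, g}
Tree: B1–B2, B2–B3, B3–B4, B4–B5, B5–B6
Each bag holds 4 vertices, so the decomposition has width 3, which upper-bounds the treewidth. For the lower bound: the 4 vertex sets {b,h,i}, {c}, {e}, {a,d,f,g} are disjoint, each induces a connected subgraph, and every pair is joined by at least one edge of G. Contracting each set to a single vertex therefore yields K_{4} as a minor, and since treewidth is minor-monotone, tw(G) ≥ tw(K_{4}) = 3. Therefore the treewidth is 3.

3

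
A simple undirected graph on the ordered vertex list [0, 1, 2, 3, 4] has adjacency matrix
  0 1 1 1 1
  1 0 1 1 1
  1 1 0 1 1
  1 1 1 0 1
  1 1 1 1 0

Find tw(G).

A width-4 tree decomposition is:
Bags: B1 = {0, 1, 2, 3, 4}
Tree: (single bag)
A single bag containing all 5 vertices is trivially a valid decomposition of width 4. Conversely, {0, 1, 2, 3, 4} is a clique of size 5, and the vertices of any clique must share a bag in every tree decomposition; so some bag has ≥ 5 vertices and tw(G) ≥ 4. Combining the bounds, tw(G) = 4.

4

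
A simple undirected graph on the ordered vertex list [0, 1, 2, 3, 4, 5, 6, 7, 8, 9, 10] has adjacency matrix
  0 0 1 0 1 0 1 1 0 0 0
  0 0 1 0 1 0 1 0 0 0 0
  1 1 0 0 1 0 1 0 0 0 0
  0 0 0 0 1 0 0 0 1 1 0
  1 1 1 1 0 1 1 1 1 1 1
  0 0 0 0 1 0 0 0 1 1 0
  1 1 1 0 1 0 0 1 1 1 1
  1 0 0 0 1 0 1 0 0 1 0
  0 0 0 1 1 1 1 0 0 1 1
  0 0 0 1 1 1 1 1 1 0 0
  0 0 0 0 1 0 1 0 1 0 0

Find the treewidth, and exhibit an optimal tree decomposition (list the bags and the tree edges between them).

Treewidth 3.
One such decomposition:
Bags: B1 = {4, 6, 8, 9}  B2 = {4, 6, 7, 9}  B3 = {4, 5, 8, 9}  B4 = {0, 4, 6, 7}  B5 = {0, 2, 4, 6}  B6 = {4, 6, 8, 10}  B7 = {1, 2, 4, 6}  B8 = {3, 4, 8, 9}
Tree: B1–B2, B1–B3, B2–B4, B4–B5, B1–B6, B5–B7, B1–B8

Every bag has size at most 4, so the width is 4 − 1 = 3 and tw(G) ≤ 3. On the other hand G contains the 4-clique {3, 4, 8, 9}. A clique must lie in a single bag of any decomposition, so no decomposition can have width below 3. Hence tw(G) = 3 exactly.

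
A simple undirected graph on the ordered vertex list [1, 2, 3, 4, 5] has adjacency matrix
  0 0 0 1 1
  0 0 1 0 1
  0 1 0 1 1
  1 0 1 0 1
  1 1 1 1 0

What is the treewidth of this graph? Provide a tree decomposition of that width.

Treewidth 2.
One optimal decomposition is:
Bags: B1 = {2, 3, 5}  B2 = {3, 4, 5}  B3 = {1, 4, 5}
Tree: B1–B2, B2–B3

Each bag holds 3 vertices, so the decomposition has width 2, which upper-bounds the treewidth. Conversely, {1, 4, 5} is a clique of size 3, and the vertices of any clique must share a bag in every tree decomposition; so some bag has ≥ 3 vertices and tw(G) ≥ 2. The upper and lower bounds meet at 2, so that is the treewidth.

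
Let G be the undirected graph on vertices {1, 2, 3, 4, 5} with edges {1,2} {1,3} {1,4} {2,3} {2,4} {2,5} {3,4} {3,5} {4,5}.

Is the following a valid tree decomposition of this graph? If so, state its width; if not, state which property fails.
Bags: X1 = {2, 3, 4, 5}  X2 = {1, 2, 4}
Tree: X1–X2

No — edge (3,1) lies in no bag.

A tree decomposition must satisfy three properties: every vertex lies in some bag; for every edge, both endpoints lie together in some bag; and for every vertex, the bags containing it form a connected subtree. Here edge (3,1) lies in no bag, so the decomposition is invalid.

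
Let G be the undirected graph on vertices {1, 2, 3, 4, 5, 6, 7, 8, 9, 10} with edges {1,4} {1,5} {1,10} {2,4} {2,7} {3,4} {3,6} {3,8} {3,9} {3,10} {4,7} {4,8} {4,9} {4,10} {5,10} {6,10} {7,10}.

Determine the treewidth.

A width-2 tree decomposition is:
Bags: B1 = {3, 6, 10}  B2 = {3, 4, 10}  B3 = {4, 7, 10}  B4 = {1, 4, 10}  B5 = {2, 4, 7}  B6 = {3, 4, 8}  B7 = {3, 4, 9}  B8 = {1, 5, 10}
Tree: B1–B2, B2–B3, B3–B4, B3–B5, B2–B6, B6–B7, B4–B8
The largest bag has 3 vertices, giving width 2; this decomposition certifies tw(G) ≤ 2. On the other hand G contains the 3-clique {1, 4, 10}. A clique must lie in a single bag of any decomposition, so no decomposition can have width below 2. Therefore the treewidth is 2.

2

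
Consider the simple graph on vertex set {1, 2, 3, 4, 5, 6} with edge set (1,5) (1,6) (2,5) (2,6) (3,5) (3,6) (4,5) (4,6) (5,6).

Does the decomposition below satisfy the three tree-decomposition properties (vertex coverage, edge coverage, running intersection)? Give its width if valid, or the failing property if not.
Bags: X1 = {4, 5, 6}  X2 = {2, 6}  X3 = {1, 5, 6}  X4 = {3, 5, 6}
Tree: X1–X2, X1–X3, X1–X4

No — edge (5,2) lies in no bag.

A tree decomposition must satisfy three properties: every vertex lies in some bag; for every edge, both endpoints lie together in some bag; and for every vertex, the bags containing it form a connected subtree. Here edge (5,2) lies in no bag, so the decomposition is invalid.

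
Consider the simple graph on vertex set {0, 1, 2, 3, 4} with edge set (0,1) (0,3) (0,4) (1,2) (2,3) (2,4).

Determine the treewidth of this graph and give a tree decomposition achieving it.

Treewidth 2.
One such decomposition:
Bags: B1 = {0, 2, 4}  B2 = {0, 2, 3}  B3 = {0, 1, 2}
Tree: B1–B2, B2–B3

Every bag has size at most 3, so the width is 3 − 1 = 2 and tw(G) ≤ 2. The edges 2–4–0–3–2 form a cycle, so G is not a tree and its treewidth is at least 2. The upper and lower bounds meet at 2, so that is the treewidth.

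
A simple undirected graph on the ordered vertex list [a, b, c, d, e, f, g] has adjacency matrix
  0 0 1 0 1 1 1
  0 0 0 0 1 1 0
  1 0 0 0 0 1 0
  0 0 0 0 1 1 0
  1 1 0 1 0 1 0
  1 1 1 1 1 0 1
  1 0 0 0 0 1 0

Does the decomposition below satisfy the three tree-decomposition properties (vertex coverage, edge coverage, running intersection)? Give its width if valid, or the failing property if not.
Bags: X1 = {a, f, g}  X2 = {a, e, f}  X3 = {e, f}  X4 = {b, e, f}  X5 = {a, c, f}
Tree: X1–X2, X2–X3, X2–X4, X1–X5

A tree decomposition must satisfy three properties: every vertex lies in some bag; for every edge, both endpoints lie together in some bag; and for every vertex, the bags containing it form a connected subtree. Here vertex d appears in no bag, so the decomposition is invalid.

No — vertex d appears in no bag.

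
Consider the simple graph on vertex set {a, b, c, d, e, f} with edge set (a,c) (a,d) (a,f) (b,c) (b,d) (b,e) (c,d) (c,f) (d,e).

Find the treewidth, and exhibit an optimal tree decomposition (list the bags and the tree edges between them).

Every bag has size at most 3, so the width is 3 − 1 = 2 and tw(G) ≤ 2. For the lower bound, the 3 vertices {b, d, e} are pairwise adjacent, and any tree decomposition puts a clique entirely inside one bag — forcing width ≥ 2. The upper and lower bounds meet at 2, so that is the treewidth.

Treewidth 2.
Bags: B1 = {b, d, e}  B2 = {b, c, d}  B3 = {a, c, d}  B4 = {a, c, f}
Tree: B1–B2, B2–B3, B3–B4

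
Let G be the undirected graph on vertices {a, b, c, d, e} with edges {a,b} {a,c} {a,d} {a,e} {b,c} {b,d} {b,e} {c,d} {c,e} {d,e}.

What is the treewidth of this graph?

A width-4 tree decomposition is:
Bags: B1 = {a, b, c, d, e}
Tree: (single bag)
With just one bag of size 5, the width is 5 − 1 = 4, so tw(G) ≤ 4. On the other hand G contains the 5-clique {a, b, c, d, e}. A clique must lie in a single bag of any decomposition, so no decomposition can have width below 4. The upper and lower bounds meet at 4, so that is the treewidth.

4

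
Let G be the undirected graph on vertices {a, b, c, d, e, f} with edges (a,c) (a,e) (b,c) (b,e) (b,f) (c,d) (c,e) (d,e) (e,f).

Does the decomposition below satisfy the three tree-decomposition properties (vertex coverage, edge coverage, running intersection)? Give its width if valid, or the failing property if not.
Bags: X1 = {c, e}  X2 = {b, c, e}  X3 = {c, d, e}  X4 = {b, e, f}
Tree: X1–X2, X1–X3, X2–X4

A tree decomposition must satisfy three properties: every vertex lies in some bag; for every edge, both endpoints lie together in some bag; and for every vertex, the bags containing it form a connected subtree. Here vertex a appears in no bag, so the decomposition is invalid.

No — vertex a appears in no bag.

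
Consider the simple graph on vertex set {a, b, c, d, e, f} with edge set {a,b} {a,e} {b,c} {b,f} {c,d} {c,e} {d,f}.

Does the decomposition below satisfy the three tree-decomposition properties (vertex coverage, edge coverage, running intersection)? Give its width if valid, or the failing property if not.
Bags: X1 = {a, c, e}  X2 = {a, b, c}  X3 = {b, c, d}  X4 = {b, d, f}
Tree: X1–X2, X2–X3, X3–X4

Checking the three conditions: (i) the bags cover all of {a, b, c, d, e, f}; (ii) for each edge, some bag contains both endpoints; (iii) the bags containing any fixed vertex form a subtree. All hold, so the decomposition is valid with width 3 − 1 = 2.

Yes; width 2.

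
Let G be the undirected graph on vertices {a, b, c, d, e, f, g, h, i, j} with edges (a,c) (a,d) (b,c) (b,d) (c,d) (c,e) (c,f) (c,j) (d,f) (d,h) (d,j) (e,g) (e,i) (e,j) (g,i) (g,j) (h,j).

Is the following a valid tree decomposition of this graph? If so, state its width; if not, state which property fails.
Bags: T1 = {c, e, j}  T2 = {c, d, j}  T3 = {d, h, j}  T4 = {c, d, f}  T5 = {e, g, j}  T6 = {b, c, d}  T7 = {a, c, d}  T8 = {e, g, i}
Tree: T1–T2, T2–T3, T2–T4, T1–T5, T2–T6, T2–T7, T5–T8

Yes; width 2.

Every vertex of G appears in some bag (union = {a, b, c, d, e, f, g, h, i, j}); every edge is covered by a bag; and for each vertex v the set of bags containing v is connected in the bag tree. The decomposition is therefore valid. The largest bag has 3 vertices, so the width is 2.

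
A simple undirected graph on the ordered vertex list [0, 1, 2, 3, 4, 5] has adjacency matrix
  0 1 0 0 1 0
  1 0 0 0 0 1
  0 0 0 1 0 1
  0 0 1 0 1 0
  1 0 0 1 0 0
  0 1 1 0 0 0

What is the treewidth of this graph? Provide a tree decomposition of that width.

Every bag has size at most 3, so the width is 3 − 1 = 2 and tw(G) ≤ 2. For the lower bound, G contains the cycle 2–3–4–0–1–5–2, so G is not a forest; only forests have treewidth ≤ 1, hence tw(G) ≥ 2. The upper and lower bounds meet at 2, so that is the treewidth.

Treewidth 2.
One such decomposition:
Bags: B1 = {2, 3, 4}  B2 = {0, 2, 4}  B3 = {0, 1, 2}  B4 = {1, 2, 5}
Tree: B1–B2, B2–B3, B3–B4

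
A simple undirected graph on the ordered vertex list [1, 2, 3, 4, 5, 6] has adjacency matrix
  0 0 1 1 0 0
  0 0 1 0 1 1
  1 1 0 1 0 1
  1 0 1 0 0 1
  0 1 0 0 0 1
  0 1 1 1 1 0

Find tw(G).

A width-2 tree decomposition is:
Bags: B1 = {3, 4, 6}  B2 = {2, 3, 6}  B3 = {2, 5, 6}  B4 = {1, 3, 4}
Tree: B1–B2, B2–B3, B1–B4
The largest bag has 3 vertices, giving width 2; this decomposition certifies tw(G) ≤ 2. For the lower bound, the 3 vertices {2, 3, 6} are pairwise adjacent, and any tree decomposition puts a clique entirely inside one bag — forcing width ≥ 2. Therefore the treewidth is 2.

2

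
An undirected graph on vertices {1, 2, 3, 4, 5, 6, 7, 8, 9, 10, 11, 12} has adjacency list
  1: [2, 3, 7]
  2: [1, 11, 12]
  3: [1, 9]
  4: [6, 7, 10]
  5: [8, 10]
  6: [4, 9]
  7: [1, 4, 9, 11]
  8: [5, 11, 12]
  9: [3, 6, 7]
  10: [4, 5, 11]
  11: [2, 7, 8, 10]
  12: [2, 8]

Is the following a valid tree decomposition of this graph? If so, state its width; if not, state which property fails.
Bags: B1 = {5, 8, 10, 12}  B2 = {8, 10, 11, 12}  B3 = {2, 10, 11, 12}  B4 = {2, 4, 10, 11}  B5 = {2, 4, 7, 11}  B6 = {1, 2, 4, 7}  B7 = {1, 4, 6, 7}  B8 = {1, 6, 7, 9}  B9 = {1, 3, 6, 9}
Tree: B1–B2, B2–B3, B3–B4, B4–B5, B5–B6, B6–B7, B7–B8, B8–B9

Yes; width 3.

Checking the three conditions: (i) the bags cover all of {1, 2, 3, 4, 5, 6, 7, 8, 9, 10, 11, 12}; (ii) for each edge, some bag contains both endpoints; (iii) the bags containing any fixed vertex form a subtree. All hold, so the decomposition is valid with width 4 − 1 = 3.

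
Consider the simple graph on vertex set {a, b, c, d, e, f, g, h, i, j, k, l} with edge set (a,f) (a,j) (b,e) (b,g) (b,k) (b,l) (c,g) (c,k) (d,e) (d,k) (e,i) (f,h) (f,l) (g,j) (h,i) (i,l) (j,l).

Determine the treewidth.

A width-3 tree decomposition is:
Bags: B1 = {c, d, g, k}  B2 = {b, d, g, k}  B3 = {b, d, e, g}  B4 = {b, e, g, j}  B5 = {b, e, j, l}  B6 = {e, i, j, l}  B7 = {a, i, j, l}  B8 = {a, f, i, l}  B9 = {a, f, h, i}
Tree: B1–B2, B2–B3, B3–B4, B4–B5, B5–B6, B6–B7, B7–B8, B8–B9
The largest bag has 4 vertices, giving width 3; this decomposition certifies tw(G) ≤ 3. For the lower bound: the 4 vertex sets {c,d,k}, {g}, {b}, {e,i,j,l} are disjoint, each induces a connected subgraph, and every pair is joined by at least one edge of G. Contracting each set to a single vertex therefore yields K_{4} as a minor, and since treewidth is minor-monotone, tw(G) ≥ tw(K_{4}) = 3. Therefore the treewidth is 3.

3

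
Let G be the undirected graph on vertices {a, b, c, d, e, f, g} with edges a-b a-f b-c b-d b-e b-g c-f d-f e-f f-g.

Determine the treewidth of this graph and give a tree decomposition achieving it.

Treewidth 2.
Bags: B1 = {a, b, f}  B2 = {b, c, f}  B3 = {b, f, g}  B4 = {b, e, f}  B5 = {b, d, f}
Tree: B1–B2, B2–B3, B3–B4, B4–B5

The largest bag has 3 vertices, giving width 2; this decomposition certifies tw(G) ≤ 2. Since f–a–b–c–f is a cycle in G, G is not acyclic. Forests are exactly the graphs of treewidth ≤ 1, so tw(G) ≥ 2. Therefore the treewidth is 2.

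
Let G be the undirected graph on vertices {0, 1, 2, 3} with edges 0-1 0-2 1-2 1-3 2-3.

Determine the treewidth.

A width-2 tree decomposition is:
Bags: B1 = {1, 2, 3}  B2 = {0, 1, 2}
Tree: B1–B2
The largest bag has 3 vertices, giving width 2; this decomposition certifies tw(G) ≤ 2. On the other hand G contains the 3-clique {0, 1, 2}. A clique must lie in a single bag of any decomposition, so no decomposition can have width below 2. Combining the bounds, tw(G) = 2.

2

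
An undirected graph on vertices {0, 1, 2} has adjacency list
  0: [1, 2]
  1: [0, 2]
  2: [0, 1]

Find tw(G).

A width-2 tree decomposition is:
Bags: B1 = {0, 1, 2}
Tree: (single bag)
With just one bag of size 3, the width is 3 − 1 = 2, so tw(G) ≤ 2. On the other hand G contains the 3-clique {0, 1, 2}. A clique must lie in a single bag of any decomposition, so no decomposition can have width below 2. Combining the bounds, tw(G) = 2.

2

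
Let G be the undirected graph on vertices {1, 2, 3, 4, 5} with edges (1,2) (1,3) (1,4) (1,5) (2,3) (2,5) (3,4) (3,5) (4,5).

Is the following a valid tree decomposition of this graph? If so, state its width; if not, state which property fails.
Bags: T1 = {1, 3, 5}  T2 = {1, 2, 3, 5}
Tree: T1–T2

No — vertex 4 appears in no bag.

A tree decomposition must satisfy three properties: every vertex lies in some bag; for every edge, both endpoints lie together in some bag; and for every vertex, the bags containing it form a connected subtree. Here vertex 4 appears in no bag, so the decomposition is invalid.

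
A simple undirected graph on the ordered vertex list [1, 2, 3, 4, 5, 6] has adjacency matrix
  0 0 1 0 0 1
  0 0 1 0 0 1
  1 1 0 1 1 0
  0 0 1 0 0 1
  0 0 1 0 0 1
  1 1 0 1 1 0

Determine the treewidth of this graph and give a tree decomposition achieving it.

The largest bag has 3 vertices, giving width 2; this decomposition certifies tw(G) ≤ 2. Since 2–3–4–6–2 is a cycle in G, G is not acyclic. Forests are exactly the graphs of treewidth ≤ 1, so tw(G) ≥ 2. Hence tw(G) = 2 exactly.

Treewidth 2.
One such decomposition:
Bags: B1 = {2, 3, 6}  B2 = {3, 4, 6}  B3 = {3, 5, 6}  B4 = {1, 3, 6}
Tree: B1–B2, B2–B3, B3–B4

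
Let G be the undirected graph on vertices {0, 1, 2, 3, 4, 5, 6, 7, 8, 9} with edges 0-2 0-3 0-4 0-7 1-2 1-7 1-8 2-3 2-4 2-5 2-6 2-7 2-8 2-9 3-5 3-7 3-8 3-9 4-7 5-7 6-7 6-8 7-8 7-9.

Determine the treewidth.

3

A width-3 tree decomposition is:
Bags: B1 = {0, 2, 3, 7}  B2 = {2, 3, 7, 8}  B3 = {1, 2, 7, 8}  B4 = {2, 6, 7, 8}  B5 = {0, 2, 4, 7}  B6 = {2, 3, 5, 7}  B7 = {2, 3, 7, 9}
Tree: B1–B2, B2–B3, B3–B4, B1–B5, B2–B6, B1–B7
The largest bag has 4 vertices, giving width 3; this decomposition certifies tw(G) ≤ 3. Conversely, {1, 2, 7, 8} is a clique of size 4, and the vertices of any clique must share a bag in every tree decomposition; so some bag has ≥ 4 vertices and tw(G) ≥ 3. The upper and lower bounds meet at 3, so that is the treewidth.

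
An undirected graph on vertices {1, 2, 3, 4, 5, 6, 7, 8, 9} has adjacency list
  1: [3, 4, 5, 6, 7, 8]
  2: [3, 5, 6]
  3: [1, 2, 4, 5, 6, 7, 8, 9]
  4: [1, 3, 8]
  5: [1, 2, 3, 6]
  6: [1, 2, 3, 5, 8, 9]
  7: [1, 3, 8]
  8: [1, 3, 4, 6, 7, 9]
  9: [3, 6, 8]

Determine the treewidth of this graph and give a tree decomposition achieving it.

The largest bag has 4 vertices, giving width 3; this decomposition certifies tw(G) ≤ 3. For the lower bound, the 4 vertices {1, 3, 4, 8} are pairwise adjacent, and any tree decomposition puts a clique entirely inside one bag — forcing width ≥ 3. The upper and lower bounds meet at 3, so that is the treewidth.

Treewidth 3.
Bags: B1 = {2, 3, 5, 6}  B2 = {1, 3, 5, 6}  B3 = {1, 3, 6, 8}  B4 = {1, 3, 4, 8}  B5 = {3, 6, 8, 9}  B6 = {1, 3, 7, 8}
Tree: B1–B2, B2–B3, B3–B4, B3–B5, B4–B6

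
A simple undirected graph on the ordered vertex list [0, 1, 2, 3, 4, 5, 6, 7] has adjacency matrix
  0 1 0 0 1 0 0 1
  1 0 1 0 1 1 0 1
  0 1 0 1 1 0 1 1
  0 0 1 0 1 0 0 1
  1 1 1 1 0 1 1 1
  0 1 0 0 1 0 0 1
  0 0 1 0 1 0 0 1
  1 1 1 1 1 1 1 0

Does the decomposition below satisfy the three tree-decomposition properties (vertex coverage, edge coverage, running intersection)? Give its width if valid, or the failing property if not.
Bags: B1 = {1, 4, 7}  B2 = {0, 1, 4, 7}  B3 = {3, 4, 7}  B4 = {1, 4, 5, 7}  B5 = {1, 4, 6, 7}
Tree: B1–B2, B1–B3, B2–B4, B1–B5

No — vertex 2 appears in no bag.

A tree decomposition must satisfy three properties: every vertex lies in some bag; for every edge, both endpoints lie together in some bag; and for every vertex, the bags containing it form a connected subtree. Here vertex 2 appears in no bag, so the decomposition is invalid.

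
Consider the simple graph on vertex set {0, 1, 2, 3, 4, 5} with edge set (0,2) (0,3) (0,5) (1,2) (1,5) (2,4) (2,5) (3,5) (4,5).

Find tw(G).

A width-2 tree decomposition is:
Bags: B1 = {0, 2, 5}  B2 = {1, 2, 5}  B3 = {2, 4, 5}  B4 = {0, 3, 5}
Tree: B1–B2, B2–B3, B1–B4
The largest bag has 3 vertices, giving width 2; this decomposition certifies tw(G) ≤ 2. For the lower bound, the 3 vertices {0, 2, 5} are pairwise adjacent, and any tree decomposition puts a clique entirely inside one bag — forcing width ≥ 2. The upper and lower bounds meet at 2, so that is the treewidth.

2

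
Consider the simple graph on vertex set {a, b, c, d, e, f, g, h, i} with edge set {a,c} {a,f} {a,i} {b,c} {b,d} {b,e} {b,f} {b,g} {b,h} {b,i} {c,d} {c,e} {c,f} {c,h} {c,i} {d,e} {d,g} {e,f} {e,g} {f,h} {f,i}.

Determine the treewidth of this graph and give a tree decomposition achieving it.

Every bag has size at most 4, so the width is 4 − 1 = 3 and tw(G) ≤ 3. For the lower bound, the 4 vertices {a, c, f, i} are pairwise adjacent, and any tree decomposition puts a clique entirely inside one bag — forcing width ≥ 3. The upper and lower bounds meet at 3, so that is the treewidth.

Treewidth 3.
One such decomposition:
Bags: B1 = {b, c, e, f}  B2 = {b, c, d, e}  B3 = {b, c, f, i}  B4 = {b, c, f, h}  B5 = {a, c, f, i}  B6 = {b, d, e, g}
Tree: B1–B2, B1–B3, B3–B4, B3–B5, B2–B6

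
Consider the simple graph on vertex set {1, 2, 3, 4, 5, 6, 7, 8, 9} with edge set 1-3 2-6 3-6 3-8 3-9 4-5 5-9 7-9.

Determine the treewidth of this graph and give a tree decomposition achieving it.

Treewidth 1.
One such decomposition:
Bags: B1 = {3, 9}  B2 = {7, 9}  B3 = {3, 8}  B4 = {1, 3}  B5 = {3, 6}  B6 = {5, 9}  B7 = {2, 6}  B8 = {4, 5}
Tree: B1–B2, B1–B3, B1–B4, B1–B5, B2–B6, B5–B7, B6–B8

Each bag holds 2 vertices, so the decomposition has width 1, which upper-bounds the treewidth. Since G has at least one edge (e.g. 9–3), it is not an edgeless graph, so tw(G) ≥ 1. The upper and lower bounds meet at 1, so that is the treewidth.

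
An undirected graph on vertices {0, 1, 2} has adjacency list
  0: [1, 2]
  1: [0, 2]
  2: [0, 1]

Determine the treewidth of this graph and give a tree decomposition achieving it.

Treewidth 2.
Bags: B1 = {0, 1, 2}
Tree: (single bag)

A single bag containing all 3 vertices is trivially a valid decomposition of width 2. On the other hand G contains the 3-clique {0, 1, 2}. A clique must lie in a single bag of any decomposition, so no decomposition can have width below 2. Combining the bounds, tw(G) = 2.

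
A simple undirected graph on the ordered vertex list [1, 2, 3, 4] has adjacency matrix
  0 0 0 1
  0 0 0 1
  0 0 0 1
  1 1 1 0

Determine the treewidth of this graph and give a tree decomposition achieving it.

Treewidth 1.
One such decomposition:
Bags: B1 = {3, 4}  B2 = {1, 4}  B3 = {2, 4}
Tree: B1–B2, B1–B3

Every bag has size at most 2, so the width is 2 − 1 = 1 and tw(G) ≤ 1. G has an edge, so its treewidth is at least 1. Therefore the treewidth is 1.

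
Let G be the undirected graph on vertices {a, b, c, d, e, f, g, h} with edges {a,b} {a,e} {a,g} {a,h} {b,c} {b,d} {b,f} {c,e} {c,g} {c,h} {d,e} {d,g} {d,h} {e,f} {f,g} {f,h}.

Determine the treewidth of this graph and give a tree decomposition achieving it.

Treewidth 4.
Bags: B1 = {a, c, d, f, h}  B2 = {a, c, d, e, f}  B3 = {a, b, c, d, f}  B4 = {a, c, d, f, g}
Tree: B1–B2, B2–B3, B3–B4

Each bag holds 5 vertices, so the decomposition has width 4, which upper-bounds the treewidth. For the lower bound: the 5 vertex sets {c,h}, {a,e}, {b,d}, {f}, {g} are disjoint, each induces a connected subgraph, and every pair is joined by at least one edge of G. Contracting each set to a single vertex therefore yields K_{5} as a minor, and since treewidth is minor-monotone, tw(G) ≥ tw(K_{5}) = 4. Hence tw(G) = 4 exactly.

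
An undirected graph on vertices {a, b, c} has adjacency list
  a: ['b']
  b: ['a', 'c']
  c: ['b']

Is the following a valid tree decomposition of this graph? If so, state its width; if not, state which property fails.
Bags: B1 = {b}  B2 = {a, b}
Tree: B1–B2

No — vertex c appears in no bag.

A tree decomposition must satisfy three properties: every vertex lies in some bag; for every edge, both endpoints lie together in some bag; and for every vertex, the bags containing it form a connected subtree. Here vertex c appears in no bag, so the decomposition is invalid.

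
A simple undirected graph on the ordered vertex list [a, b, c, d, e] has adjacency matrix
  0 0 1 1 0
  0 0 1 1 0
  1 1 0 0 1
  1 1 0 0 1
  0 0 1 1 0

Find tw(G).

2

A width-2 tree decomposition is:
Bags: B1 = {c, d, e}  B2 = {b, c, d}  B3 = {a, c, d}
Tree: B1–B2, B2–B3
Each bag holds 3 vertices, so the decomposition has width 2, which upper-bounds the treewidth. For the lower bound, G contains the cycle c–e–d–b–c, so G is not a forest; only forests have treewidth ≤ 1, hence tw(G) ≥ 2. Combining the bounds, tw(G) = 2.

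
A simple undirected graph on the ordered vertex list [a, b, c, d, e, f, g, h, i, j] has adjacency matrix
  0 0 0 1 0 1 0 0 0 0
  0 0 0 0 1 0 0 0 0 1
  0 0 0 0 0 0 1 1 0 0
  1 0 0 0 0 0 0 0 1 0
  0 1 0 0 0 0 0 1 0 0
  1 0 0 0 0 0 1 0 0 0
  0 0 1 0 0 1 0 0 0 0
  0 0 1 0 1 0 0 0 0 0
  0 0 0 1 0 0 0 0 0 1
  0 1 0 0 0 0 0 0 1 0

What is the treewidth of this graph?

2

A width-2 tree decomposition is:
Bags: B1 = {d, i, j}  B2 = {b, d, j}  B3 = {b, d, e}  B4 = {d, e, h}  B5 = {c, d, h}  B6 = {c, d, g}  B7 = {d, f, g}  B8 = {a, d, f}
Tree: B1–B2, B2–B3, B3–B4, B4–B5, B5–B6, B6–B7, B7–B8
Each bag holds 3 vertices, so the decomposition has width 2, which upper-bounds the treewidth. For the lower bound, G contains the cycle d–i–j–b–e–h–c–g–f–a–d, so G is not a forest; only forests have treewidth ≤ 1, hence tw(G) ≥ 2. Therefore the treewidth is 2.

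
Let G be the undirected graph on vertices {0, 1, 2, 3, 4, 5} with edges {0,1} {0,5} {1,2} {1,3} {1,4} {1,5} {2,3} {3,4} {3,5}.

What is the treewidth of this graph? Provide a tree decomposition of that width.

Every bag has size at most 3, so the width is 3 − 1 = 2 and tw(G) ≤ 2. On the other hand G contains the 3-clique {0, 1, 5}. A clique must lie in a single bag of any decomposition, so no decomposition can have width below 2. Hence tw(G) = 2 exactly.

Treewidth 2.
One optimal decomposition is:
Bags: B1 = {1, 2, 3}  B2 = {1, 3, 5}  B3 = {1, 3, 4}  B4 = {0, 1, 5}
Tree: B1–B2, B2–B3, B2–B4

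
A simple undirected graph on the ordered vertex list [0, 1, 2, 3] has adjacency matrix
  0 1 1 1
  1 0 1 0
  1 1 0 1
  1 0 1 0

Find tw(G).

A width-2 tree decomposition is:
Bags: B1 = {0, 2, 3}  B2 = {0, 1, 2}
Tree: B1–B2
The largest bag has 3 vertices, giving width 2; this decomposition certifies tw(G) ≤ 2. On the other hand G contains the 3-clique {0, 1, 2}. A clique must lie in a single bag of any decomposition, so no decomposition can have width below 2. Combining the bounds, tw(G) = 2.

2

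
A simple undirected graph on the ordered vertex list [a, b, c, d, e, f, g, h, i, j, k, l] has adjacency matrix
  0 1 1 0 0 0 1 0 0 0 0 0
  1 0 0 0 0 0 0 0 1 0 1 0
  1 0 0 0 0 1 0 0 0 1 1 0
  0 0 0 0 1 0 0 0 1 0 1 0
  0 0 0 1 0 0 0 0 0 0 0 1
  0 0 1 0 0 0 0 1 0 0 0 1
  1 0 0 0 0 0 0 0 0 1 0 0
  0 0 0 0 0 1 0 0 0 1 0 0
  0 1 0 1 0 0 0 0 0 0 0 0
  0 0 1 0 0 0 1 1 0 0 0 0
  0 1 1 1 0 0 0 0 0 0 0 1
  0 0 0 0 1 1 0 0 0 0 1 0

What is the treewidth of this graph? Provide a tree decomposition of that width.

The largest bag has 4 vertices, giving width 3; this decomposition certifies tw(G) ≤ 3. For the lower bound: the 4 vertex sets {g,h,j}, {f}, {c}, {a,b,k,l} are disjoint, each induces a connected subgraph, and every pair is joined by at least one edge of G. Contracting each set to a single vertex therefore yields K_{4} as a minor, and since treewidth is minor-monotone, tw(G) ≥ tw(K_{4}) = 3. Therefore the treewidth is 3.

Treewidth 3.
One such decomposition:
Bags: B1 = {f, g, h, j}  B2 = {c, f, g, j}  B3 = {a, c, f, g}  B4 = {a, c, f, l}  B5 = {a, c, k, l}  B6 = {a, b, k, l}  B7 = {b, e, k, l}  B8 = {b, d, e, k}  B9 = {b, d, e, i}
Tree: B1–B2, B2–B3, B3–B4, B4–B5, B5–B6, B6–B7, B7–B8, B8–B9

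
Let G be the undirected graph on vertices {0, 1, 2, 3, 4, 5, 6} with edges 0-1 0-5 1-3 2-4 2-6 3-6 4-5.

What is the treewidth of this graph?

2

A width-2 tree decomposition is:
Bags: B1 = {0, 1, 5}  B2 = {1, 4, 5}  B3 = {1, 2, 4}  B4 = {1, 2, 6}  B5 = {1, 3, 6}
Tree: B1–B2, B2–B3, B3–B4, B4–B5
Every bag has size at most 3, so the width is 3 − 1 = 2 and tw(G) ≤ 2. The edges 1–0–5–4–2–6–3–1 form a cycle, so G is not a tree and its treewidth is at least 2. Hence tw(G) = 2 exactly.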